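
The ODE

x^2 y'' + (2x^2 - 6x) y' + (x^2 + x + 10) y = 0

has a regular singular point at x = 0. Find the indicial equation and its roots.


Divide by x^2 to reach normal form y'' + P_1(x) y' + P_2(x) y = 0 with P_1(x) = 2 - 6/x and P_2(x) = 1 + 1/x + 10/x^2.
x = 0 is a singular point because the y'-coefficient 2 - 6/x has a pole at x = 0 and the y-coefficient 1 + 1/x + 10/x^2 has a pole at x = 0.
It is a regular singular point because x P_1(x) = p(x) = 2x - 6 and x^2 P_2(x) = q(x) = x^2 + x + 10 are polynomials, hence analytic at x = 0.
p(0) = -6,  q(0) = 10.
Indicial equation: r(r-1) + p(0) r + q(0) = 0, i.e. r^2 + (p(0) - 1) r + q(0) = 0, i.e. r^2 - 7 r + 10 = 0.
Discriminant: (-7)^2 - 4(10) = 9, so r = (7 ± 3)/2.
Solving: r_1 = 5, r_2 = 2.

indicial: r^2 - 7 r + 10 = 0; roots r_1 = 5, r_2 = 2


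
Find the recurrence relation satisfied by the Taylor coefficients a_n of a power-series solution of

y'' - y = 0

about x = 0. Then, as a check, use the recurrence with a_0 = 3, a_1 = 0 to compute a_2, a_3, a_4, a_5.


Substitute y = sum_n a_n x^n into y'' + (const) y = 0.
y''(x) = sum_{n>=0} (n+2)(n+1) a_{n+2} x^n.
The ODE becomes sum_n [(n+2)(n+1) a_{n+2} - 1 a_n] x^n = 0.
Setting each coefficient to zero gives the recurrence:
  (n+2)(n+1) a_{n+2} - 1 a_n = 0,
  a_{n+2} = 1 / ((n+1)(n+2)) a_n.

Check with a_0 = 3, a_1 = 0 (apply the recurrence for n = 0, 1, 2, 3): a_0 = 3, a_1 = 0, a_2 = 3/2, a_3 = 0, a_4 = 1/8, a_5 = 0.

a_{n+2} = 1/((n+1)(n+2)) * a_n; check: a_0 = 3, a_1 = 0, a_2 = 3/2, a_3 = 0, a_4 = 1/8, a_5 = 0


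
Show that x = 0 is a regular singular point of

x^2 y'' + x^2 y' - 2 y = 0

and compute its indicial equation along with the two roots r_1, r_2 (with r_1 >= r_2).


Divide by x^2 to reach normal form y'' + P_1(x) y' + P_2(x) y = 0 with P_1(x) = 1 and P_2(x) = -2/x^2.
x = 0 is a singular point because the y-coefficient -2/x^2 has a pole at x = 0.
It is a regular singular point because x P_1(x) = p(x) = x and x^2 P_2(x) = q(x) = -2 are polynomials, hence analytic at x = 0.
p(0) = 0,  q(0) = -2.
Indicial equation: r(r-1) + p(0) r + q(0) = 0, i.e. r^2 + (p(0) - 1) r + q(0) = 0, i.e. r^2 - 1 r - 2 = 0.
Discriminant: (-1)^2 - 4(-2) = 9, so r = (1 ± 3)/2.
Solving: r_1 = 2, r_2 = -1.

indicial: r^2 - 1 r - 2 = 0; roots r_1 = 2, r_2 = -1


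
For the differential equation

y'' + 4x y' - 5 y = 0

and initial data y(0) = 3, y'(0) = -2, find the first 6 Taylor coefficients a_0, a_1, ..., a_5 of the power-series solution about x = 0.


Ansatz: y(x) = sum_{n>=0} a_n x^n, so y'(x) = sum_{n>=1} n a_n x^(n-1) and y''(x) = sum_{n>=2} n(n-1) a_n x^(n-2).
Substitute into P(x) y'' + Q(x) y' + R(x) y = 0 with P(x) = 1, Q(x) = 4x, R(x) = -5, and match powers of x.
Initial conditions: a_0 = 3, a_1 = -2.
Setting the coefficient of each power of x to zero and solving order by order (substituting the coefficients already found):
  x^0: 2 a_2 - 5 a_0 = 0  ->  2 a_2 = 5 a_0 = 15  ->  a_2 = 15/2
  x^1: 6 a_3 - a_1 = 0  ->  6 a_3 = a_1 = -2  ->  a_3 = -1/3
  x^2: 12 a_4 + 3 a_2 = 0  ->  12 a_4 = -3 a_2 = -45/2  ->  a_4 = -15/8
  x^3: 20 a_5 + 7 a_3 = 0  ->  20 a_5 = -7 a_3 = 7/3  ->  a_5 = 7/60
Truncated series: y(x) = 3 - 2 x + (15/2) x^2 - (1/3) x^3 - (15/8) x^4 + (7/60) x^5 + O(x^6).

a_0 = 3; a_1 = -2; a_2 = 15/2; a_3 = -1/3; a_4 = -15/8; a_5 = 7/60


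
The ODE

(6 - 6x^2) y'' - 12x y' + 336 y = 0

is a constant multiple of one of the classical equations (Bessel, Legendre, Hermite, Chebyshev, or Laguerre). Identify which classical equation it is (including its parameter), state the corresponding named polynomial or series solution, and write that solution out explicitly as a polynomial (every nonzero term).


All three coefficients share the factor 6; dividing through by 6 gives  (1 - x^2) y'' - 2x y' + 56 y = 0.
This matches the Legendre equation (1 - x^2) y'' - 2x y' + n(n+1) y = 0 (note the -2x y' term) with n(n+1) = 56, so n = 7; the polynomial solution is P_7(x).
With y = sum_k a_k x^k, matching x^k gives (k+2)(k+1) a_{k+2} = [k(k+1) - n(n+1)] a_k = (k - 7)(k + 8) a_k. The right side vanishes at k = 7, so the series with the parity of 7 terminates at degree 7.
Standard normalization (P_n(1) = 1): leading coefficient (2n)!/(2^n (n!)^2) = 87178291200/(128*25401600) = 429/16, so a_7 = 429/16. Work downward with a_k = (k+1)(k+2) a_{k+2} / ((k - 7)(k + 8)):
  a_5 = (6)(7)(429/16) / ((5 - 7)(5 + 8)) = (9009/8)/(-26) = -693/16
  a_3 = (4)(5)(-693/16) / ((3 - 7)(3 + 8)) = (-3465/4)/(-44) = 315/16
  a_1 = (2)(3)(315/16) / ((1 - 7)(1 + 8)) = (945/8)/(-54) = -35/16
Hence P_7(x) = 429 x^7/16 - 693 x^5/16 + 315 x^3/16 - 35 x/16.

P_7(x); series = 429 x^7/16 - 693 x^5/16 + 315 x^3/16 - 35 x/16


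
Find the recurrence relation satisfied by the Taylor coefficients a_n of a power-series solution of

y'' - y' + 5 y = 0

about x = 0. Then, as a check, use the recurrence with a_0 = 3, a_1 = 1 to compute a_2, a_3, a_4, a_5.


Substitute y = sum_n a_n x^n.
y''(x) has coefficient (n+2)(n+1) a_{n+2} at x^n;
-y'(x) has coefficient -(n+1) a_{n+1} at x^n;
5 y(x) has coefficient 5 a_n at x^n.
Matching x^n: (n+2)(n+1) a_{n+2} - (n+1) a_{n+1} + 5 a_n = 0.
Thus a_{n+2} = [(n+1) a_{n+1} - 5 a_n] / ((n+1)(n+2)).

Check with a_0 = 3, a_1 = 1 (apply the recurrence for n = 0, 1, 2, 3): a_0 = 3, a_1 = 1, a_2 = -7, a_3 = -19/6, a_4 = 17/8, a_5 = 73/60.

a_(n+2) = [(n+1) a_(n+1) - 5 a_n] / ((n+1)(n+2)); check: a_0 = 3, a_1 = 1, a_2 = -7, a_3 = -19/6, a_4 = 17/8, a_5 = 73/60


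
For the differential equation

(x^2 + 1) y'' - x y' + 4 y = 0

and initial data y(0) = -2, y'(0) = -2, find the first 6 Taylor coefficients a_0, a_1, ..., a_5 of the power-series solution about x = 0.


Ansatz: y(x) = sum_{n>=0} a_n x^n, so y'(x) = sum_{n>=1} n a_n x^(n-1) and y''(x) = sum_{n>=2} n(n-1) a_n x^(n-2).
Substitute into P(x) y'' + Q(x) y' + R(x) y = 0 with P(x) = x^2 + 1, Q(x) = -x, R(x) = 4, and match powers of x.
Initial conditions: a_0 = -2, a_1 = -2.
Setting the coefficient of each power of x to zero and solving order by order (substituting the coefficients already found):
  x^0: 2 a_2 + 4 a_0 = 0  ->  2 a_2 = -4 a_0 = 8  ->  a_2 = 4
  x^1: 6 a_3 + 3 a_1 = 0  ->  6 a_3 = -3 a_1 = 6  ->  a_3 = 1
  x^2: 12 a_4 + 4 a_2 = 0  ->  12 a_4 = -4 a_2 = -16  ->  a_4 = -4/3
  x^3: 20 a_5 + 7 a_3 = 0  ->  20 a_5 = -7 a_3 = -7  ->  a_5 = -7/20
Truncated series: y(x) = -2 - 2 x + 4 x^2 + x^3 - (4/3) x^4 - (7/20) x^5 + O(x^6).

a_0 = -2; a_1 = -2; a_2 = 4; a_3 = 1; a_4 = -4/3; a_5 = -7/20


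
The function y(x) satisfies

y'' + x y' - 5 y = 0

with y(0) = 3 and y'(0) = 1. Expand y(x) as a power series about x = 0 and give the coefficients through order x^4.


Ansatz: y(x) = sum_{n>=0} a_n x^n, so y'(x) = sum_{n>=1} n a_n x^(n-1) and y''(x) = sum_{n>=2} n(n-1) a_n x^(n-2).
Substitute into P(x) y'' + Q(x) y' + R(x) y = 0 with P(x) = 1, Q(x) = x, R(x) = -5, and match powers of x.
Initial conditions: a_0 = 3, a_1 = 1.
Setting the coefficient of each power of x to zero and solving order by order (substituting the coefficients already found):
  x^0: 2 a_2 - 5 a_0 = 0  ->  2 a_2 = 5 a_0 = 15  ->  a_2 = 15/2
  x^1: 6 a_3 - 4 a_1 = 0  ->  6 a_3 = 4 a_1 = 4  ->  a_3 = 2/3
  x^2: 12 a_4 - 3 a_2 = 0  ->  12 a_4 = 3 a_2 = 45/2  ->  a_4 = 15/8
Truncated series: y(x) = 3 + x + (15/2) x^2 + (2/3) x^3 + (15/8) x^4 + O(x^5).

a_0 = 3; a_1 = 1; a_2 = 15/2; a_3 = 2/3; a_4 = 15/8


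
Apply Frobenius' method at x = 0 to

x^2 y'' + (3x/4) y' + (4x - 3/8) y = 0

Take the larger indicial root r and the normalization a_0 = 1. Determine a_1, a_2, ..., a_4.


Write in Frobenius form y'' + (p(x)/x) y' + (q(x)/x^2) y = 0:
  p(x) = 3/4,  q(x) = 4x - 3/8.
Indicial equation: r(r-1) + (3/4) r + (-3/8) = 0 -> roots r_1 = 3/4, r_2 = -1/2.
Take r = r_1 = 3/4. Let y(x) = x^r sum_{n>=0} a_n x^n with a_0 = 1.
Substitute y = x^r sum a_n x^n and match x^{r+n}. The recurrence is
  D(n) a_n + 4 a_{n-1} = 0,  where D(n) = (r+n)(r+n-1) + (3/4)(r+n) + (-3/8).
  a_n = -4 / D(n) * a_{n-1}.
Since the indicial polynomial factors as (r - r_1)(r - r_2), D(n) = (r_1 + n - r_1)(r_1 + n - r_2) = n(n + 5/4).
Evaluating step by step (a_0 = 1):
  n = 1: D(1) = 1(1 + 5/4) = 9/4; numerator = -4(1) = -4; a_1 = (-4)/(9/4) = -16/9
  n = 2: D(2) = 2(2 + 5/4) = 13/2; numerator = -4(-16/9) = 64/9; a_2 = (64/9)/(13/2) = 128/117
  n = 3: D(3) = 3(3 + 5/4) = 51/4; numerator = -4(128/117) = -512/117; a_3 = (-512/117)/(51/4) = -2048/5967
  n = 4: D(4) = 4(4 + 5/4) = 21; numerator = -4(-2048/5967) = 8192/5967; a_4 = (8192/5967)/(21) = 8192/125307

r = 3/4; a_0 = 1; a_1 = -16/9; a_2 = 128/117; a_3 = -2048/5967; a_4 = 8192/125307


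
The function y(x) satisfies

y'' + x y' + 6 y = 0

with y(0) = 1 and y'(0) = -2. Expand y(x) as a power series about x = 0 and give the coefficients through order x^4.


Ansatz: y(x) = sum_{n>=0} a_n x^n, so y'(x) = sum_{n>=1} n a_n x^(n-1) and y''(x) = sum_{n>=2} n(n-1) a_n x^(n-2).
Substitute into P(x) y'' + Q(x) y' + R(x) y = 0 with P(x) = 1, Q(x) = x, R(x) = 6, and match powers of x.
Initial conditions: a_0 = 1, a_1 = -2.
Setting the coefficient of each power of x to zero and solving order by order (substituting the coefficients already found):
  x^0: 2 a_2 + 6 a_0 = 0  ->  2 a_2 = -6 a_0 = -6  ->  a_2 = -3
  x^1: 6 a_3 + 7 a_1 = 0  ->  6 a_3 = -7 a_1 = 14  ->  a_3 = 7/3
  x^2: 12 a_4 + 8 a_2 = 0  ->  12 a_4 = -8 a_2 = 24  ->  a_4 = 2
Truncated series: y(x) = 1 - 2 x - 3 x^2 + (7/3) x^3 + 2 x^4 + O(x^5).

a_0 = 1; a_1 = -2; a_2 = -3; a_3 = 7/3; a_4 = 2


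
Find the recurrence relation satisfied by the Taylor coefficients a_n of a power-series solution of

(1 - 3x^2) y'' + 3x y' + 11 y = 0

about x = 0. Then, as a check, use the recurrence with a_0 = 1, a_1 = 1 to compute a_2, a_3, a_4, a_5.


Substitute y = sum_n a_n x^n.
(1 - 3 x^2) y'' contributes (n+2)(n+1) a_{n+2} - 3 n(n-1) a_n at x^n.
3 x y'(x) contributes 3 n a_n at x^n.
11 y(x) contributes 11 a_n at x^n.
Matching x^n: (n+2)(n+1) a_{n+2} + (-3 n(n-1) + 3 n + 11) a_n = 0.
Thus a_{n+2} = (3 n(n-1) - 3 n - 11) / ((n+1)(n+2)) * a_n.

Check with a_0 = 1, a_1 = 1 (apply the recurrence for n = 0, 1, 2, 3): a_0 = 1, a_1 = 1, a_2 = -11/2, a_3 = -7/3, a_4 = 121/24, a_5 = 7/30.

a_(n+2) = (3 n(n-1) - 3 n - 11) / ((n+1)(n+2)) * a_n; check: a_0 = 1, a_1 = 1, a_2 = -11/2, a_3 = -7/3, a_4 = 121/24, a_5 = 7/30


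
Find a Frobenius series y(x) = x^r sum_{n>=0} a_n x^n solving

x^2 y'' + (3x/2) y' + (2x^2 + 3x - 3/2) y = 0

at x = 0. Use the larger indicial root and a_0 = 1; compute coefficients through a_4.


Write in Frobenius form y'' + (p(x)/x) y' + (q(x)/x^2) y = 0:
  p(x) = 3/2,  q(x) = 2x^2 + 3x - 3/2.
Indicial equation: r(r-1) + (3/2) r + (-3/2) = 0 -> roots r_1 = 1, r_2 = -3/2.
Take r = r_1 = 1. Let y(x) = x^r sum_{n>=0} a_n x^n with a_0 = 1.
Substitute y = x^r sum a_n x^n and match x^{r+n}. The recurrence is
  D(n) a_n + 3 a_{n-1} + 2 a_{n-2} = 0,  where D(n) = (r+n)(r+n-1) + (3/2)(r+n) + (-3/2).
  a_n = [-3 a_{n-1} - 2 a_{n-2}] / D(n).
Since the indicial polynomial factors as (r - r_1)(r - r_2), D(n) = (r_1 + n - r_1)(r_1 + n - r_2) = n(n + 5/2).
Evaluating step by step (a_0 = 1):
  n = 1: D(1) = 1(1 + 5/2) = 7/2; numerator = -3(1) = -3; a_1 = (-3)/(7/2) = -6/7
  n = 2: D(2) = 2(2 + 5/2) = 9; numerator = -3(-6/7) - 2(1) = 4/7; a_2 = (4/7)/(9) = 4/63
  n = 3: D(3) = 3(3 + 5/2) = 33/2; numerator = -3(4/63) - 2(-6/7) = 32/21; a_3 = (32/21)/(33/2) = 64/693
  n = 4: D(4) = 4(4 + 5/2) = 26; numerator = -3(64/693) - 2(4/63) = -40/99; a_4 = (-40/99)/(26) = -20/1287

r = 1; a_0 = 1; a_1 = -6/7; a_2 = 4/63; a_3 = 64/693; a_4 = -20/1287


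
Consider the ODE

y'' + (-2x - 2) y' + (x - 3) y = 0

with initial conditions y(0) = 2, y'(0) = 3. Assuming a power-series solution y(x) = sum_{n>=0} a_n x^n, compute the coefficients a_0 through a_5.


Ansatz: y(x) = sum_{n>=0} a_n x^n, so y'(x) = sum_{n>=1} n a_n x^(n-1) and y''(x) = sum_{n>=2} n(n-1) a_n x^(n-2).
Substitute into P(x) y'' + Q(x) y' + R(x) y = 0 with P(x) = 1, Q(x) = -2x - 2, R(x) = x - 3, and match powers of x.
Initial conditions: a_0 = 2, a_1 = 3.
Setting the coefficient of each power of x to zero and solving order by order (substituting the coefficients already found):
  x^0: 2 a_2 - 2 a_1 - 3 a_0 = 0  ->  2 a_2 = 2 a_1 + 3 a_0 = 12  ->  a_2 = 6
  x^1: 6 a_3 - 4 a_2 - 5 a_1 + a_0 = 0  ->  6 a_3 = 4 a_2 + 5 a_1 - a_0 = 37  ->  a_3 = 37/6
  x^2: 12 a_4 - 6 a_3 - 7 a_2 + a_1 = 0  ->  12 a_4 = 6 a_3 + 7 a_2 - a_1 = 76  ->  a_4 = 19/3
  x^3: 20 a_5 - 8 a_4 - 9 a_3 + a_2 = 0  ->  20 a_5 = 8 a_4 + 9 a_3 - a_2 = 601/6  ->  a_5 = 601/120
Truncated series: y(x) = 2 + 3 x + 6 x^2 + (37/6) x^3 + (19/3) x^4 + (601/120) x^5 + O(x^6).

a_0 = 2; a_1 = 3; a_2 = 6; a_3 = 37/6; a_4 = 19/3; a_5 = 601/120


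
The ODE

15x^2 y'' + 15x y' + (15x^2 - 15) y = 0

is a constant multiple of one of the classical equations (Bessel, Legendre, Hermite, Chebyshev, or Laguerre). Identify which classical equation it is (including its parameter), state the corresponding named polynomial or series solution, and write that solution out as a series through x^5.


All three coefficients share the factor 15; dividing through by 15 gives  x^2 y'' + x y' + (x^2 - 1) y = 0.
This matches the Bessel equation x^2 y'' + x y' + (x^2 - nu^2) y = 0 with nu^2 = 1, so nu = 1; the solution bounded at x = 0 is J_1(x).
Frobenius at x = 0: indicial roots ±nu; for r = nu the recurrence k(k + 2nu) c_k = -c_{k-2} gives the standard series J_nu(x) = sum_{k>=0} (-1)^k / (k! (k+nu)!) (x/2)^(2k+nu). Evaluate the first 3 terms:
  k = 0: (-1)^0 / (0! * 1! * 2^1) x^1 = 1/(1*1*2) x^1 = (1/2) x^1
  k = 1: (-1)^1 / (1! * 2! * 2^3) x^3 = -1/(1*2*8) x^3 = (-1/16) x^3
  k = 2: (-1)^2 / (2! * 3! * 2^5) x^5 = 1/(2*6*32) x^5 = (1/384) x^5
Hence J_1(x) = x^5/384 - x^3/16 + x/2 + ....

J_1(x); series = x^5/384 - x^3/16 + x/2


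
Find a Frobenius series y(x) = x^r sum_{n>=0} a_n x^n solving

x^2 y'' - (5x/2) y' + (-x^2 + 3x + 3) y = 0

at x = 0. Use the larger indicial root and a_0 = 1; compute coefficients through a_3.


Write in Frobenius form y'' + (p(x)/x) y' + (q(x)/x^2) y = 0:
  p(x) = -5/2,  q(x) = -x^2 + 3x + 3.
Indicial equation: r(r-1) + (-5/2) r + (3) = 0 -> roots r_1 = 2, r_2 = 3/2.
Take r = r_1 = 2. Let y(x) = x^r sum_{n>=0} a_n x^n with a_0 = 1.
Substitute y = x^r sum a_n x^n and match x^{r+n}. The recurrence is
  D(n) a_n + 3 a_{n-1} - 1 a_{n-2} = 0,  where D(n) = (r+n)(r+n-1) + (-5/2)(r+n) + (3).
  a_n = [-3 a_{n-1} + 1 a_{n-2}] / D(n).
Since the indicial polynomial factors as (r - r_1)(r - r_2), D(n) = (r_1 + n - r_1)(r_1 + n - r_2) = n(n + 1/2).
Evaluating step by step (a_0 = 1):
  n = 1: D(1) = 1(1 + 1/2) = 3/2; numerator = -3(1) = -3; a_1 = (-3)/(3/2) = -2
  n = 2: D(2) = 2(2 + 1/2) = 5; numerator = -3(-2) + 1(1) = 7; a_2 = (7)/(5) = 7/5
  n = 3: D(3) = 3(3 + 1/2) = 21/2; numerator = -3(7/5) + 1(-2) = -31/5; a_3 = (-31/5)/(21/2) = -62/105

r = 2; a_0 = 1; a_1 = -2; a_2 = 7/5; a_3 = -62/105


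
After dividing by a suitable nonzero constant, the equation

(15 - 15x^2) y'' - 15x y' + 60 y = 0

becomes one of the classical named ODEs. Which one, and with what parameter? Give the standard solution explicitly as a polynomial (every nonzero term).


All three coefficients share the factor 15; dividing through by 15 gives  (1 - x^2) y'' - x y' + 4 y = 0.
This matches the Chebyshev equation (1 - x^2) y'' - x y' + n^2 y = 0 (note the -x y' term, not -2x y') with n^2 = 4, so n = 2; the polynomial solution is T_2(x).
With y = sum_k a_k x^k, matching x^k gives (k+2)(k+1) a_{k+2} = (k^2 - n^2) a_k = (k - 2)(k + 2) a_k. The right side vanishes at k = 2, so the series with the parity of 2 terminates at degree 2.
Standard normalization: leading coefficient of T_n is 2^(n-1), so a_2 = 2^1 = 2. Work downward with a_k = (k+1)(k+2) a_{k+2} / ((k - 2)(k + 2)):
  a_0 = (1)(2)(2) / ((0 - 2)(0 + 2)) = 4/(-4) = -1
Hence T_2(x) = 2 x^2 - 1.

T_2(x); series = 2 x^2 - 1


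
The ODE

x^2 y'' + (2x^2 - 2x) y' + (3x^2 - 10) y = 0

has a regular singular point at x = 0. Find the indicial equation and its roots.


Divide by x^2 to reach normal form y'' + P_1(x) y' + P_2(x) y = 0 with P_1(x) = 2 - 2/x and P_2(x) = 3 - 10/x^2.
x = 0 is a singular point because the y'-coefficient 2 - 2/x has a pole at x = 0 and the y-coefficient 3 - 10/x^2 has a pole at x = 0.
It is a regular singular point because x P_1(x) = p(x) = 2x - 2 and x^2 P_2(x) = q(x) = 3x^2 - 10 are polynomials, hence analytic at x = 0.
p(0) = -2,  q(0) = -10.
Indicial equation: r(r-1) + p(0) r + q(0) = 0, i.e. r^2 + (p(0) - 1) r + q(0) = 0, i.e. r^2 - 3 r - 10 = 0.
Discriminant: (-3)^2 - 4(-10) = 49, so r = (3 ± 7)/2.
Solving: r_1 = 5, r_2 = -2.

indicial: r^2 - 3 r - 10 = 0; roots r_1 = 5, r_2 = -2


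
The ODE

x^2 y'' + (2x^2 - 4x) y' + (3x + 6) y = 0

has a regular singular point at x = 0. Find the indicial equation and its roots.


Divide by x^2 to reach normal form y'' + P_1(x) y' + P_2(x) y = 0 with P_1(x) = 2 - 4/x and P_2(x) = 3/x + 6/x^2.
x = 0 is a singular point because the y'-coefficient 2 - 4/x has a pole at x = 0 and the y-coefficient 3/x + 6/x^2 has a pole at x = 0.
It is a regular singular point because x P_1(x) = p(x) = 2x - 4 and x^2 P_2(x) = q(x) = 3x + 6 are polynomials, hence analytic at x = 0.
p(0) = -4,  q(0) = 6.
Indicial equation: r(r-1) + p(0) r + q(0) = 0, i.e. r^2 + (p(0) - 1) r + q(0) = 0, i.e. r^2 - 5 r + 6 = 0.
Discriminant: (-5)^2 - 4(6) = 1, so r = (5 ± 1)/2.
Solving: r_1 = 3, r_2 = 2.

indicial: r^2 - 5 r + 6 = 0; roots r_1 = 3, r_2 = 2


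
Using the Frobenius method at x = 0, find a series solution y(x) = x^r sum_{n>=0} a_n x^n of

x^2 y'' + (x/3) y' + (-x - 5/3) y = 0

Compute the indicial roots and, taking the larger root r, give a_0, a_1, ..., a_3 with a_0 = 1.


Write in Frobenius form y'' + (p(x)/x) y' + (q(x)/x^2) y = 0:
  p(x) = 1/3,  q(x) = -x - 5/3.
Indicial equation: r(r-1) + (1/3) r + (-5/3) = 0 -> roots r_1 = 5/3, r_2 = -1.
Take r = r_1 = 5/3. Let y(x) = x^r sum_{n>=0} a_n x^n with a_0 = 1.
Substitute y = x^r sum a_n x^n and match x^{r+n}. The recurrence is
  D(n) a_n - 1 a_{n-1} = 0,  where D(n) = (r+n)(r+n-1) + (1/3)(r+n) + (-5/3).
  a_n = 1 / D(n) * a_{n-1}.
Since the indicial polynomial factors as (r - r_1)(r - r_2), D(n) = (r_1 + n - r_1)(r_1 + n - r_2) = n(n + 8/3).
Evaluating step by step (a_0 = 1):
  n = 1: D(1) = 1(1 + 8/3) = 11/3; numerator = 1(1) = 1; a_1 = (1)/(11/3) = 3/11
  n = 2: D(2) = 2(2 + 8/3) = 28/3; numerator = 1(3/11) = 3/11; a_2 = (3/11)/(28/3) = 9/308
  n = 3: D(3) = 3(3 + 8/3) = 17; numerator = 1(9/308) = 9/308; a_3 = (9/308)/(17) = 9/5236

r = 5/3; a_0 = 1; a_1 = 3/11; a_2 = 9/308; a_3 = 9/5236


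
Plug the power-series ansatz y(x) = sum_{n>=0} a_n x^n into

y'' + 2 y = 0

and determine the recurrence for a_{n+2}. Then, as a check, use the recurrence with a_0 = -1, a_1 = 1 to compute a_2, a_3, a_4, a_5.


Substitute y = sum_n a_n x^n into y'' + (const) y = 0.
y''(x) = sum_{n>=0} (n+2)(n+1) a_{n+2} x^n.
The ODE becomes sum_n [(n+2)(n+1) a_{n+2} + 2 a_n] x^n = 0.
Setting each coefficient to zero gives the recurrence:
  (n+2)(n+1) a_{n+2} + 2 a_n = 0,
  a_{n+2} = -2 / ((n+1)(n+2)) a_n.

Check with a_0 = -1, a_1 = 1 (apply the recurrence for n = 0, 1, 2, 3): a_0 = -1, a_1 = 1, a_2 = 1, a_3 = -1/3, a_4 = -1/6, a_5 = 1/30.

a_{n+2} = -2/((n+1)(n+2)) * a_n; check: a_0 = -1, a_1 = 1, a_2 = 1, a_3 = -1/3, a_4 = -1/6, a_5 = 1/30


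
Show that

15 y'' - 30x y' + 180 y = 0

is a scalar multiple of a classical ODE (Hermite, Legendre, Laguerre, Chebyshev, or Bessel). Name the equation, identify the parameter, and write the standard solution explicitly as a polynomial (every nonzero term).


All three coefficients share the factor 15; dividing through by 15 gives  y'' - 2x y' + 12 y = 0.
This matches the Hermite equation y'' - 2x y' + 2n y = 0 with 2n = 12, so n = 6; the polynomial solution is H_6(x).
With y = sum_k a_k x^k, matching x^k gives (k+2)(k+1) a_{k+2} = 2(k - n) a_k = 2(k - 6) a_k. The right side vanishes at k = 6, so the series with the parity of 6 terminates at degree 6.
Standard normalization: leading coefficient of H_n is 2^n, so a_6 = 2^6 = 64. Work downward with a_k = (k+1)(k+2) a_{k+2} / (2(k - n)):
  a_4 = (5)(6)(64) / (2(4 - 6)) = 1920/(-4) = -480
  a_2 = (3)(4)(-480) / (2(2 - 6)) = -5760/(-8) = 720
  a_0 = (1)(2)(720) / (2(0 - 6)) = 1440/(-12) = -120
Hence H_6(x) = 64 x^6 - 480 x^4 + 720 x^2 - 120.

H_6(x); series = 64 x^6 - 480 x^4 + 720 x^2 - 120


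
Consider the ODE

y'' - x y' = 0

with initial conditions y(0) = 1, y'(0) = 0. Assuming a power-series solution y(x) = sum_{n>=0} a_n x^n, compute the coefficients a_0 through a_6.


Ansatz: y(x) = sum_{n>=0} a_n x^n, so y'(x) = sum_{n>=1} n a_n x^(n-1) and y''(x) = sum_{n>=2} n(n-1) a_n x^(n-2).
Substitute into P(x) y'' + Q(x) y' + R(x) y = 0 with P(x) = 1, Q(x) = -x, R(x) = 0, and match powers of x.
Initial conditions: a_0 = 1, a_1 = 0.
Setting the coefficient of each power of x to zero and solving order by order (substituting the coefficients already found):
  x^0: 2 a_2 = 0  ->  a_2 = 0
  x^1: 6 a_3 - a_1 = 0  ->  6 a_3 = a_1 = 0  ->  a_3 = 0
  x^2: 12 a_4 - 2 a_2 = 0  ->  12 a_4 = 2 a_2 = 0  ->  a_4 = 0
  x^3: 20 a_5 - 3 a_3 = 0  ->  20 a_5 = 3 a_3 = 0  ->  a_5 = 0
  x^4: 30 a_6 - 4 a_4 = 0  ->  30 a_6 = 4 a_4 = 0  ->  a_6 = 0
Truncated series: y(x) = 1 + O(x^7).

a_0 = 1; a_1 = 0; a_2 = 0; a_3 = 0; a_4 = 0; a_5 = 0; a_6 = 0


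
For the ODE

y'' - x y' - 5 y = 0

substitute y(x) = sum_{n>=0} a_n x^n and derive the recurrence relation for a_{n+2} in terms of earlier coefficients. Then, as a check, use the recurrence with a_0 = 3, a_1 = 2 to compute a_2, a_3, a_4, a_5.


Substitute y = sum_n a_n x^n.
y''(x) has coefficient (n+2)(n+1) a_{n+2} at x^n;
-x y'(x) has coefficient -n a_n at x^n (shift);
-5 y(x) has coefficient -5 a_n at x^n.
Matching x^n: (n+2)(n+1) a_{n+2} + (-n - 5) a_n = 0.
Thus a_{n+2} = (n + 5) / ((n+1)(n+2)) * a_n.

Check with a_0 = 3, a_1 = 2 (apply the recurrence for n = 0, 1, 2, 3): a_0 = 3, a_1 = 2, a_2 = 15/2, a_3 = 2, a_4 = 35/8, a_5 = 4/5.

a_(n+2) = (n + 5) / ((n+1)(n+2)) * a_n; check: a_0 = 3, a_1 = 2, a_2 = 15/2, a_3 = 2, a_4 = 35/8, a_5 = 4/5


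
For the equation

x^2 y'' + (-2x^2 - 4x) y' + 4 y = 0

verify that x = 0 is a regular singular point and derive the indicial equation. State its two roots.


Divide by x^2 to reach normal form y'' + P_1(x) y' + P_2(x) y = 0 with P_1(x) = -2 - 4/x and P_2(x) = 4/x^2.
x = 0 is a singular point because the y'-coefficient -2 - 4/x has a pole at x = 0 and the y-coefficient 4/x^2 has a pole at x = 0.
It is a regular singular point because x P_1(x) = p(x) = -2x - 4 and x^2 P_2(x) = q(x) = 4 are polynomials, hence analytic at x = 0.
p(0) = -4,  q(0) = 4.
Indicial equation: r(r-1) + p(0) r + q(0) = 0, i.e. r^2 + (p(0) - 1) r + q(0) = 0, i.e. r^2 - 5 r + 4 = 0.
Discriminant: (-5)^2 - 4(4) = 9, so r = (5 ± 3)/2.
Solving: r_1 = 4, r_2 = 1.

indicial: r^2 - 5 r + 4 = 0; roots r_1 = 4, r_2 = 1


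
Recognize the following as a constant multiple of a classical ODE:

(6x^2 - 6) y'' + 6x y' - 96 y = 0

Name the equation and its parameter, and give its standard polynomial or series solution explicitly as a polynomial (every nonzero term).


All three coefficients share the factor -6; dividing through by -6 gives  (1 - x^2) y'' - x y' + 16 y = 0.
This matches the Chebyshev equation (1 - x^2) y'' - x y' + n^2 y = 0 (note the -x y' term, not -2x y') with n^2 = 16, so n = 4; the polynomial solution is T_4(x).
With y = sum_k a_k x^k, matching x^k gives (k+2)(k+1) a_{k+2} = (k^2 - n^2) a_k = (k - 4)(k + 4) a_k. The right side vanishes at k = 4, so the series with the parity of 4 terminates at degree 4.
Standard normalization: leading coefficient of T_n is 2^(n-1), so a_4 = 2^3 = 8. Work downward with a_k = (k+1)(k+2) a_{k+2} / ((k - 4)(k + 4)):
  a_2 = (3)(4)(8) / ((2 - 4)(2 + 4)) = 96/(-12) = -8
  a_0 = (1)(2)(-8) / ((0 - 4)(0 + 4)) = -16/(-16) = 1
Hence T_4(x) = 8 x^4 - 8 x^2 + 1.

T_4(x); series = 8 x^4 - 8 x^2 + 1


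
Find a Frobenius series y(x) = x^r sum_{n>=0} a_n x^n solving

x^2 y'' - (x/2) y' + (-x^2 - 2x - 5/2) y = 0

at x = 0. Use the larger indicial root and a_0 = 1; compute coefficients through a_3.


Write in Frobenius form y'' + (p(x)/x) y' + (q(x)/x^2) y = 0:
  p(x) = -1/2,  q(x) = -x^2 - 2x - 5/2.
Indicial equation: r(r-1) + (-1/2) r + (-5/2) = 0 -> roots r_1 = 5/2, r_2 = -1.
Take r = r_1 = 5/2. Let y(x) = x^r sum_{n>=0} a_n x^n with a_0 = 1.
Substitute y = x^r sum a_n x^n and match x^{r+n}. The recurrence is
  D(n) a_n - 2 a_{n-1} - 1 a_{n-2} = 0,  where D(n) = (r+n)(r+n-1) + (-1/2)(r+n) + (-5/2).
  a_n = [2 a_{n-1} + 1 a_{n-2}] / D(n).
Since the indicial polynomial factors as (r - r_1)(r - r_2), D(n) = (r_1 + n - r_1)(r_1 + n - r_2) = n(n + 7/2).
Evaluating step by step (a_0 = 1):
  n = 1: D(1) = 1(1 + 7/2) = 9/2; numerator = 2(1) = 2; a_1 = (2)/(9/2) = 4/9
  n = 2: D(2) = 2(2 + 7/2) = 11; numerator = 2(4/9) + 1(1) = 17/9; a_2 = (17/9)/(11) = 17/99
  n = 3: D(3) = 3(3 + 7/2) = 39/2; numerator = 2(17/99) + 1(4/9) = 26/33; a_3 = (26/33)/(39/2) = 4/99

r = 5/2; a_0 = 1; a_1 = 4/9; a_2 = 17/99; a_3 = 4/99


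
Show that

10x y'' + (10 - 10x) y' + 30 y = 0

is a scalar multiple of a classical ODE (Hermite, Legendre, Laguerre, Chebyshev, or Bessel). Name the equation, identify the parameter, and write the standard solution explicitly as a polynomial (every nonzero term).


All three coefficients share the factor 10; dividing through by 10 gives  x y'' + (1 - x) y' + 3 y = 0.
This matches the Laguerre equation x y'' + (1 - x) y' + n y = 0 with n = 3; the polynomial solution is L_3(x).
With y = sum_k a_k x^k, matching x^k gives (k+1)k a_{k+1} + (k+1) a_{k+1} - k a_k + n a_k = 0, i.e. (k+1)^2 a_{k+1} = (k - n) a_k = (k - 3) a_k. The right side vanishes at k = 3, so the series terminates at degree 3.
Standard normalization L_n(0) = 1 gives a_0 = 1. Work upward with a_{k+1} = (k - 3) a_k / (k+1)^2:
  a_1 = (0 - 3)(1) / 1^2 = -3/1 = -3
  a_2 = (1 - 3)(-3) / 2^2 = 6/4 = 3/2
  a_3 = (2 - 3)(3/2) / 3^2 = (-3/2)/9 = -1/6
Hence L_3(x) = -x^3/6 + 3 x^2/2 - 3 x + 1.

L_3(x); series = -x^3/6 + 3 x^2/2 - 3 x + 1


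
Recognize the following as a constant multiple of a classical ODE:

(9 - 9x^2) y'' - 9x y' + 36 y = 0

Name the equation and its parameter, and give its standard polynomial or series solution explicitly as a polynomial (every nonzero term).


All three coefficients share the factor 9; dividing through by 9 gives  (1 - x^2) y'' - x y' + 4 y = 0.
This matches the Chebyshev equation (1 - x^2) y'' - x y' + n^2 y = 0 (note the -x y' term, not -2x y') with n^2 = 4, so n = 2; the polynomial solution is T_2(x).
With y = sum_k a_k x^k, matching x^k gives (k+2)(k+1) a_{k+2} = (k^2 - n^2) a_k = (k - 2)(k + 2) a_k. The right side vanishes at k = 2, so the series with the parity of 2 terminates at degree 2.
Standard normalization: leading coefficient of T_n is 2^(n-1), so a_2 = 2^1 = 2. Work downward with a_k = (k+1)(k+2) a_{k+2} / ((k - 2)(k + 2)):
  a_0 = (1)(2)(2) / ((0 - 2)(0 + 2)) = 4/(-4) = -1
Hence T_2(x) = 2 x^2 - 1.

T_2(x); series = 2 x^2 - 1


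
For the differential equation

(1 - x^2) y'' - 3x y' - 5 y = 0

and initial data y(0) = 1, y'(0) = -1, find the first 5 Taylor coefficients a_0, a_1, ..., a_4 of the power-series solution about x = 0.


Ansatz: y(x) = sum_{n>=0} a_n x^n, so y'(x) = sum_{n>=1} n a_n x^(n-1) and y''(x) = sum_{n>=2} n(n-1) a_n x^(n-2).
Substitute into P(x) y'' + Q(x) y' + R(x) y = 0 with P(x) = 1 - x^2, Q(x) = -3x, R(x) = -5, and match powers of x.
Initial conditions: a_0 = 1, a_1 = -1.
Setting the coefficient of each power of x to zero and solving order by order (substituting the coefficients already found):
  x^0: 2 a_2 - 5 a_0 = 0  ->  2 a_2 = 5 a_0 = 5  ->  a_2 = 5/2
  x^1: 6 a_3 - 8 a_1 = 0  ->  6 a_3 = 8 a_1 = -8  ->  a_3 = -4/3
  x^2: 12 a_4 - 13 a_2 = 0  ->  12 a_4 = 13 a_2 = 65/2  ->  a_4 = 65/24
Truncated series: y(x) = 1 - x + (5/2) x^2 - (4/3) x^3 + (65/24) x^4 + O(x^5).

a_0 = 1; a_1 = -1; a_2 = 5/2; a_3 = -4/3; a_4 = 65/24


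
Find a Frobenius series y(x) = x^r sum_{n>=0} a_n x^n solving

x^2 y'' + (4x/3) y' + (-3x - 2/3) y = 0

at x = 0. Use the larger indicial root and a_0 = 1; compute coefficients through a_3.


Write in Frobenius form y'' + (p(x)/x) y' + (q(x)/x^2) y = 0:
  p(x) = 4/3,  q(x) = -3x - 2/3.
Indicial equation: r(r-1) + (4/3) r + (-2/3) = 0 -> roots r_1 = 2/3, r_2 = -1.
Take r = r_1 = 2/3. Let y(x) = x^r sum_{n>=0} a_n x^n with a_0 = 1.
Substitute y = x^r sum a_n x^n and match x^{r+n}. The recurrence is
  D(n) a_n - 3 a_{n-1} = 0,  where D(n) = (r+n)(r+n-1) + (4/3)(r+n) + (-2/3).
  a_n = 3 / D(n) * a_{n-1}.
Since the indicial polynomial factors as (r - r_1)(r - r_2), D(n) = (r_1 + n - r_1)(r_1 + n - r_2) = n(n + 5/3).
Evaluating step by step (a_0 = 1):
  n = 1: D(1) = 1(1 + 5/3) = 8/3; numerator = 3(1) = 3; a_1 = (3)/(8/3) = 9/8
  n = 2: D(2) = 2(2 + 5/3) = 22/3; numerator = 3(9/8) = 27/8; a_2 = (27/8)/(22/3) = 81/176
  n = 3: D(3) = 3(3 + 5/3) = 14; numerator = 3(81/176) = 243/176; a_3 = (243/176)/(14) = 243/2464

r = 2/3; a_0 = 1; a_1 = 9/8; a_2 = 81/176; a_3 = 243/2464


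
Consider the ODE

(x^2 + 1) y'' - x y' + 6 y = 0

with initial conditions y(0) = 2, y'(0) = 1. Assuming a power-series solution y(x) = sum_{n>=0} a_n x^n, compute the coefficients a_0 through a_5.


Ansatz: y(x) = sum_{n>=0} a_n x^n, so y'(x) = sum_{n>=1} n a_n x^(n-1) and y''(x) = sum_{n>=2} n(n-1) a_n x^(n-2).
Substitute into P(x) y'' + Q(x) y' + R(x) y = 0 with P(x) = x^2 + 1, Q(x) = -x, R(x) = 6, and match powers of x.
Initial conditions: a_0 = 2, a_1 = 1.
Setting the coefficient of each power of x to zero and solving order by order (substituting the coefficients already found):
  x^0: 2 a_2 + 6 a_0 = 0  ->  2 a_2 = -6 a_0 = -12  ->  a_2 = -6
  x^1: 6 a_3 + 5 a_1 = 0  ->  6 a_3 = -5 a_1 = -5  ->  a_3 = -5/6
  x^2: 12 a_4 + 6 a_2 = 0  ->  12 a_4 = -6 a_2 = 36  ->  a_4 = 3
  x^3: 20 a_5 + 9 a_3 = 0  ->  20 a_5 = -9 a_3 = 15/2  ->  a_5 = 3/8
Truncated series: y(x) = 2 + x - 6 x^2 - (5/6) x^3 + 3 x^4 + (3/8) x^5 + O(x^6).

a_0 = 2; a_1 = 1; a_2 = -6; a_3 = -5/6; a_4 = 3; a_5 = 3/8


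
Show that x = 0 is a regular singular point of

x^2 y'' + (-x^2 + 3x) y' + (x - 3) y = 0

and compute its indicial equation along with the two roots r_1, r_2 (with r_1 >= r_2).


Divide by x^2 to reach normal form y'' + P_1(x) y' + P_2(x) y = 0 with P_1(x) = -1 + 3/x and P_2(x) = 1/x - 3/x^2.
x = 0 is a singular point because the y'-coefficient -1 + 3/x has a pole at x = 0 and the y-coefficient 1/x - 3/x^2 has a pole at x = 0.
It is a regular singular point because x P_1(x) = p(x) = 3 - x and x^2 P_2(x) = q(x) = x - 3 are polynomials, hence analytic at x = 0.
p(0) = 3,  q(0) = -3.
Indicial equation: r(r-1) + p(0) r + q(0) = 0, i.e. r^2 + (p(0) - 1) r + q(0) = 0, i.e. r^2 + 2 r - 3 = 0.
Discriminant: (2)^2 - 4(-3) = 16, so r = (-2 ± 4)/2.
Solving: r_1 = 1, r_2 = -3.

indicial: r^2 + 2 r - 3 = 0; roots r_1 = 1, r_2 = -3


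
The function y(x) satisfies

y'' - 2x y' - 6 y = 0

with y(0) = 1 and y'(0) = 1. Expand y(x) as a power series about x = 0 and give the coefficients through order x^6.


Ansatz: y(x) = sum_{n>=0} a_n x^n, so y'(x) = sum_{n>=1} n a_n x^(n-1) and y''(x) = sum_{n>=2} n(n-1) a_n x^(n-2).
Substitute into P(x) y'' + Q(x) y' + R(x) y = 0 with P(x) = 1, Q(x) = -2x, R(x) = -6, and match powers of x.
Initial conditions: a_0 = 1, a_1 = 1.
Setting the coefficient of each power of x to zero and solving order by order (substituting the coefficients already found):
  x^0: 2 a_2 - 6 a_0 = 0  ->  2 a_2 = 6 a_0 = 6  ->  a_2 = 3
  x^1: 6 a_3 - 8 a_1 = 0  ->  6 a_3 = 8 a_1 = 8  ->  a_3 = 4/3
  x^2: 12 a_4 - 10 a_2 = 0  ->  12 a_4 = 10 a_2 = 30  ->  a_4 = 5/2
  x^3: 20 a_5 - 12 a_3 = 0  ->  20 a_5 = 12 a_3 = 16  ->  a_5 = 4/5
  x^4: 30 a_6 - 14 a_4 = 0  ->  30 a_6 = 14 a_4 = 35  ->  a_6 = 7/6
Truncated series: y(x) = 1 + x + 3 x^2 + (4/3) x^3 + (5/2) x^4 + (4/5) x^5 + (7/6) x^6 + O(x^7).

a_0 = 1; a_1 = 1; a_2 = 3; a_3 = 4/3; a_4 = 5/2; a_5 = 4/5; a_6 = 7/6


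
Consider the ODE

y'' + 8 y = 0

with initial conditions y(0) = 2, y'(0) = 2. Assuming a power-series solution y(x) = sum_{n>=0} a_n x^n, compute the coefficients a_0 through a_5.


Ansatz: y(x) = sum_{n>=0} a_n x^n, so y'(x) = sum_{n>=1} n a_n x^(n-1) and y''(x) = sum_{n>=2} n(n-1) a_n x^(n-2).
Substitute into P(x) y'' + Q(x) y' + R(x) y = 0 with P(x) = 1, Q(x) = 0, R(x) = 8, and match powers of x.
Initial conditions: a_0 = 2, a_1 = 2.
Setting the coefficient of each power of x to zero and solving order by order (substituting the coefficients already found):
  x^0: 2 a_2 + 8 a_0 = 0  ->  2 a_2 = -8 a_0 = -16  ->  a_2 = -8
  x^1: 6 a_3 + 8 a_1 = 0  ->  6 a_3 = -8 a_1 = -16  ->  a_3 = -8/3
  x^2: 12 a_4 + 8 a_2 = 0  ->  12 a_4 = -8 a_2 = 64  ->  a_4 = 16/3
  x^3: 20 a_5 + 8 a_3 = 0  ->  20 a_5 = -8 a_3 = 64/3  ->  a_5 = 16/15
Truncated series: y(x) = 2 + 2 x - 8 x^2 - (8/3) x^3 + (16/3) x^4 + (16/15) x^5 + O(x^6).

a_0 = 2; a_1 = 2; a_2 = -8; a_3 = -8/3; a_4 = 16/3; a_5 = 16/15


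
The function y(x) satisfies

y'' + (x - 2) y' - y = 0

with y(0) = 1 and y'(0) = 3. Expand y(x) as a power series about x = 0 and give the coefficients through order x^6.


Ansatz: y(x) = sum_{n>=0} a_n x^n, so y'(x) = sum_{n>=1} n a_n x^(n-1) and y''(x) = sum_{n>=2} n(n-1) a_n x^(n-2).
Substitute into P(x) y'' + Q(x) y' + R(x) y = 0 with P(x) = 1, Q(x) = x - 2, R(x) = -1, and match powers of x.
Initial conditions: a_0 = 1, a_1 = 3.
Setting the coefficient of each power of x to zero and solving order by order (substituting the coefficients already found):
  x^0: 2 a_2 - 2 a_1 - a_0 = 0  ->  2 a_2 = 2 a_1 + a_0 = 7  ->  a_2 = 7/2
  x^1: 6 a_3 - 4 a_2 = 0  ->  6 a_3 = 4 a_2 = 14  ->  a_3 = 7/3
  x^2: 12 a_4 - 6 a_3 + a_2 = 0  ->  12 a_4 = 6 a_3 - a_2 = 21/2  ->  a_4 = 7/8
  x^3: 20 a_5 - 8 a_4 + 2 a_3 = 0  ->  20 a_5 = 8 a_4 - 2 a_3 = 7/3  ->  a_5 = 7/60
  x^4: 30 a_6 - 10 a_5 + 3 a_4 = 0  ->  30 a_6 = 10 a_5 - 3 a_4 = -35/24  ->  a_6 = -7/144
Truncated series: y(x) = 1 + 3 x + (7/2) x^2 + (7/3) x^3 + (7/8) x^4 + (7/60) x^5 - (7/144) x^6 + O(x^7).

a_0 = 1; a_1 = 3; a_2 = 7/2; a_3 = 7/3; a_4 = 7/8; a_5 = 7/60; a_6 = -7/144


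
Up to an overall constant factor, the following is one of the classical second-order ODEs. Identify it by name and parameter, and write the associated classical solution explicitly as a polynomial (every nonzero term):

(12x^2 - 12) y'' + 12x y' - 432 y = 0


All three coefficients share the factor -12; dividing through by -12 gives  (1 - x^2) y'' - x y' + 36 y = 0.
This matches the Chebyshev equation (1 - x^2) y'' - x y' + n^2 y = 0 (note the -x y' term, not -2x y') with n^2 = 36, so n = 6; the polynomial solution is T_6(x).
With y = sum_k a_k x^k, matching x^k gives (k+2)(k+1) a_{k+2} = (k^2 - n^2) a_k = (k - 6)(k + 6) a_k. The right side vanishes at k = 6, so the series with the parity of 6 terminates at degree 6.
Standard normalization: leading coefficient of T_n is 2^(n-1), so a_6 = 2^5 = 32. Work downward with a_k = (k+1)(k+2) a_{k+2} / ((k - 6)(k + 6)):
  a_4 = (5)(6)(32) / ((4 - 6)(4 + 6)) = 960/(-20) = -48
  a_2 = (3)(4)(-48) / ((2 - 6)(2 + 6)) = -576/(-32) = 18
  a_0 = (1)(2)(18) / ((0 - 6)(0 + 6)) = 36/(-36) = -1
Hence T_6(x) = 32 x^6 - 48 x^4 + 18 x^2 - 1.

T_6(x); series = 32 x^6 - 48 x^4 + 18 x^2 - 1


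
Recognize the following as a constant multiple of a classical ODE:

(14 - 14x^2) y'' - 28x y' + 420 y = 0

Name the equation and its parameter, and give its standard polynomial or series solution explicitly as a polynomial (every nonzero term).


All three coefficients share the factor 14; dividing through by 14 gives  (1 - x^2) y'' - 2x y' + 30 y = 0.
This matches the Legendre equation (1 - x^2) y'' - 2x y' + n(n+1) y = 0 (note the -2x y' term) with n(n+1) = 30, so n = 5; the polynomial solution is P_5(x).
With y = sum_k a_k x^k, matching x^k gives (k+2)(k+1) a_{k+2} = [k(k+1) - n(n+1)] a_k = (k - 5)(k + 6) a_k. The right side vanishes at k = 5, so the series with the parity of 5 terminates at degree 5.
Standard normalization (P_n(1) = 1): leading coefficient (2n)!/(2^n (n!)^2) = 3628800/(32*14400) = 63/8, so a_5 = 63/8. Work downward with a_k = (k+1)(k+2) a_{k+2} / ((k - 5)(k + 6)):
  a_3 = (4)(5)(63/8) / ((3 - 5)(3 + 6)) = (315/2)/(-18) = -35/4
  a_1 = (2)(3)(-35/4) / ((1 - 5)(1 + 6)) = (-105/2)/(-28) = 15/8
Hence P_5(x) = 63 x^5/8 - 35 x^3/4 + 15 x/8.

P_5(x); series = 63 x^5/8 - 35 x^3/4 + 15 x/8


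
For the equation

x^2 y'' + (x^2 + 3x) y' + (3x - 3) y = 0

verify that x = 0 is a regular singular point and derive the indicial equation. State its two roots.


Divide by x^2 to reach normal form y'' + P_1(x) y' + P_2(x) y = 0 with P_1(x) = 1 + 3/x and P_2(x) = 3/x - 3/x^2.
x = 0 is a singular point because the y'-coefficient 1 + 3/x has a pole at x = 0 and the y-coefficient 3/x - 3/x^2 has a pole at x = 0.
It is a regular singular point because x P_1(x) = p(x) = x + 3 and x^2 P_2(x) = q(x) = 3x - 3 are polynomials, hence analytic at x = 0.
p(0) = 3,  q(0) = -3.
Indicial equation: r(r-1) + p(0) r + q(0) = 0, i.e. r^2 + (p(0) - 1) r + q(0) = 0, i.e. r^2 + 2 r - 3 = 0.
Discriminant: (2)^2 - 4(-3) = 16, so r = (-2 ± 4)/2.
Solving: r_1 = 1, r_2 = -3.

indicial: r^2 + 2 r - 3 = 0; roots r_1 = 1, r_2 = -3


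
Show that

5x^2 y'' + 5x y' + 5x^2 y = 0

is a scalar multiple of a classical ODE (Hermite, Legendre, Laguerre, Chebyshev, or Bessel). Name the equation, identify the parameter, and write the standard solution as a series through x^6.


All three coefficients share the factor 5; dividing through by 5 gives  x^2 y'' + x y' + x^2 y = 0.
This matches the Bessel equation x^2 y'' + x y' + (x^2 - nu^2) y = 0 with nu^2 = 0, so nu = 0; the solution bounded at x = 0 is J_0(x).
Frobenius at x = 0: indicial roots ±nu; for r = nu the recurrence k(k + 2nu) c_k = -c_{k-2} gives the standard series J_nu(x) = sum_{k>=0} (-1)^k / (k! (k+nu)!) (x/2)^(2k+nu). Evaluate the first 4 terms:
  k = 0: (-1)^0 / (0! * 0! * 2^0) x^0 = 1/(1*1*1) x^0 = (1) x^0
  k = 1: (-1)^1 / (1! * 1! * 2^2) x^2 = -1/(1*1*4) x^2 = (-1/4) x^2
  k = 2: (-1)^2 / (2! * 2! * 2^4) x^4 = 1/(2*2*16) x^4 = (1/64) x^4
  k = 3: (-1)^3 / (3! * 3! * 2^6) x^6 = -1/(6*6*64) x^6 = (-1/2304) x^6
Hence J_0(x) = -x^6/2304 + x^4/64 - x^2/4 + 1 + ....

J_0(x); series = -x^6/2304 + x^4/64 - x^2/4 + 1


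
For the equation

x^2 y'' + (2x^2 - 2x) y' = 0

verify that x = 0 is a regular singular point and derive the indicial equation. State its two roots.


Divide by x^2 to reach normal form y'' + P_1(x) y' + P_2(x) y = 0 with P_1(x) = 2 - 2/x and P_2(x) = 0.
x = 0 is a singular point because the y'-coefficient 2 - 2/x has a pole at x = 0.
It is a regular singular point because x P_1(x) = p(x) = 2x - 2 and x^2 P_2(x) = q(x) = 0 are polynomials, hence analytic at x = 0.
p(0) = -2,  q(0) = 0.
Indicial equation: r(r-1) + p(0) r + q(0) = 0, i.e. r^2 + (p(0) - 1) r + q(0) = 0, i.e. r^2 - 3 r = 0.
Discriminant: (-3)^2 - 4(0) = 9, so r = (3 ± 3)/2.
Solving: r_1 = 3, r_2 = 0.

indicial: r^2 - 3 r = 0; roots r_1 = 3, r_2 = 0


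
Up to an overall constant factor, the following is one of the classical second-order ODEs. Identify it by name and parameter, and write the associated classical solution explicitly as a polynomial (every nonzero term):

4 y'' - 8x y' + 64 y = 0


All three coefficients share the factor 4; dividing through by 4 gives  y'' - 2x y' + 16 y = 0.
This matches the Hermite equation y'' - 2x y' + 2n y = 0 with 2n = 16, so n = 8; the polynomial solution is H_8(x).
With y = sum_k a_k x^k, matching x^k gives (k+2)(k+1) a_{k+2} = 2(k - n) a_k = 2(k - 8) a_k. The right side vanishes at k = 8, so the series with the parity of 8 terminates at degree 8.
Standard normalization: leading coefficient of H_n is 2^n, so a_8 = 2^8 = 256. Work downward with a_k = (k+1)(k+2) a_{k+2} / (2(k - n)):
  a_6 = (7)(8)(256) / (2(6 - 8)) = 14336/(-4) = -3584
  a_4 = (5)(6)(-3584) / (2(4 - 8)) = -107520/(-8) = 13440
  a_2 = (3)(4)(13440) / (2(2 - 8)) = 161280/(-12) = -13440
  a_0 = (1)(2)(-13440) / (2(0 - 8)) = -26880/(-16) = 1680
Hence H_8(x) = 256 x^8 - 3584 x^6 + 13440 x^4 - 13440 x^2 + 1680.

H_8(x); series = 256 x^8 - 3584 x^6 + 13440 x^4 - 13440 x^2 + 1680


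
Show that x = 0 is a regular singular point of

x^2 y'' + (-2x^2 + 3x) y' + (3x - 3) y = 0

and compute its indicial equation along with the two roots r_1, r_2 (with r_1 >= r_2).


Divide by x^2 to reach normal form y'' + P_1(x) y' + P_2(x) y = 0 with P_1(x) = -2 + 3/x and P_2(x) = 3/x - 3/x^2.
x = 0 is a singular point because the y'-coefficient -2 + 3/x has a pole at x = 0 and the y-coefficient 3/x - 3/x^2 has a pole at x = 0.
It is a regular singular point because x P_1(x) = p(x) = 3 - 2x and x^2 P_2(x) = q(x) = 3x - 3 are polynomials, hence analytic at x = 0.
p(0) = 3,  q(0) = -3.
Indicial equation: r(r-1) + p(0) r + q(0) = 0, i.e. r^2 + (p(0) - 1) r + q(0) = 0, i.e. r^2 + 2 r - 3 = 0.
Discriminant: (2)^2 - 4(-3) = 16, so r = (-2 ± 4)/2.
Solving: r_1 = 1, r_2 = -3.

indicial: r^2 + 2 r - 3 = 0; roots r_1 = 1, r_2 = -3
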